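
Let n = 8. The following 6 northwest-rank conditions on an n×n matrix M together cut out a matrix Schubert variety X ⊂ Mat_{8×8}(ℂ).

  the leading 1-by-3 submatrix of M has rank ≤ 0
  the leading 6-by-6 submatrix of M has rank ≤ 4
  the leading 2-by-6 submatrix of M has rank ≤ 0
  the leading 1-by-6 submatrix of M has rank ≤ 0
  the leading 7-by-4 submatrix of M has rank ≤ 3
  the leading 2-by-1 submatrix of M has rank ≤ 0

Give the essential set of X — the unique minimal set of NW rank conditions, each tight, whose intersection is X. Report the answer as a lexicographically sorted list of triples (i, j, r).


Propagating the 6 rank bounds to every northwest block:

  row 1: 0, 0, 0, 0, 0, 0, 1, 1
  row 2: 0, 0, 0, 0, 0, 0, 1, 2
  row 3: 1, 1, 1, 1, 1, 1, 2, 3
  row 4: 1, 2, 2, 2, 2, 2, 3, 4
  row 5: 1, 2, 3, 3, 3, 3, 4, 5
  row 6: 1, 2, 3, 3, 4, 4, 5, 6
  row 7: 1, 2, 3, 3, 4, 5, 6, 7
  row 8: 1, 2, 3, 4, 5, 6, 7, 8

hence w(1..8) = (7, 8, 1, 2, 3, 5, 6, 4).

2 SE-corners of the 14-cell Rothe diagram give Ess(w):

[(2, 6, 0), (7, 4, 3)]


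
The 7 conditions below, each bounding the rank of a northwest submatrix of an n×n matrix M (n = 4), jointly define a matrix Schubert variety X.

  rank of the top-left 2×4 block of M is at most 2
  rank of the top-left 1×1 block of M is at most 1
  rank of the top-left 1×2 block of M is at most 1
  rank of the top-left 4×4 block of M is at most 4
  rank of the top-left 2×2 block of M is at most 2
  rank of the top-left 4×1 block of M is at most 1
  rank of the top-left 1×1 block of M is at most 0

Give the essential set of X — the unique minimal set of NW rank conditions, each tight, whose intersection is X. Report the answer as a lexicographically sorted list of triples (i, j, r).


Computing R[i][j] = min implied NW-rank bound (n=4, 7 conditions):

  R[1]: 0, 1, 1, 1
  R[2]: 1, 2, 2, 2
  R[3]: 1, 2, 3, 3
  R[4]: 1, 2, 3, 4

the unique w with this rank table is (2, 1, 3, 4).

Fulton essential set (the sole Rothe cell):

[(1, 1, 0)]


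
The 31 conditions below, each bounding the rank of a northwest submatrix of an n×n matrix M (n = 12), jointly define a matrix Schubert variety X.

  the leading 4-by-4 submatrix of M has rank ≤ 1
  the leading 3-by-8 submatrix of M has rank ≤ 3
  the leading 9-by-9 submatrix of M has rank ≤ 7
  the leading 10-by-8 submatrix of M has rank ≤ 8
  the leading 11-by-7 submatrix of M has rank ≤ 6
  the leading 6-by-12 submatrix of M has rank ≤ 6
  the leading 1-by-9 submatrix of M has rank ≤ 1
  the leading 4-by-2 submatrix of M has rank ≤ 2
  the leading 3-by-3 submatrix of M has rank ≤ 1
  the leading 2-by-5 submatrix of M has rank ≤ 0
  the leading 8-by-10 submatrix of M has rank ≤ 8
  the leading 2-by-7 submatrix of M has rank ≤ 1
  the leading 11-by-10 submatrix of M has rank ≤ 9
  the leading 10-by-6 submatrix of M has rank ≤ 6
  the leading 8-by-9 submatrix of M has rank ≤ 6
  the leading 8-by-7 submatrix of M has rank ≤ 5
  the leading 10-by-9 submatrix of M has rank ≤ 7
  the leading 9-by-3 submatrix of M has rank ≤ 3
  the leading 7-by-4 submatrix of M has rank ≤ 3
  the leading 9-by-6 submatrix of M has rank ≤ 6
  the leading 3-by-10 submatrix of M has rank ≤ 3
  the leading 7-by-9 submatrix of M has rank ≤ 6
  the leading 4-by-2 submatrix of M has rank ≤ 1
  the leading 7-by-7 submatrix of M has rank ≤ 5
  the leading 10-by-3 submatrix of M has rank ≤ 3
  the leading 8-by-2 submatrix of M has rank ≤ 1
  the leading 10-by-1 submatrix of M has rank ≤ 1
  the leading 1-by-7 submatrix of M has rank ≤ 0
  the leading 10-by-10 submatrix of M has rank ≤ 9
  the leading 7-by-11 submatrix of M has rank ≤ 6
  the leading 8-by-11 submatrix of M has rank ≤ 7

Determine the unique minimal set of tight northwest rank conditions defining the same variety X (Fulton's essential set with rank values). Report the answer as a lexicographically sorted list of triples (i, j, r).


Computing R[i][j] = min implied NW-rank bound (n=12, 31 conditions):

  i=1: 0, 0, 0, 0, 0, 0, 0, 1, 1, 1, 1, 1
  i=2: 0, 0, 0, 0, 0, 1, 1, 2, 2, 2, 2, 2
  i=3: 1, 1, 1, 1, 1, 2, 2, 3, 3, 3, 3, 3
  i=4: 1, 1, 1, 1, 2, 3, 3, 4, 4, 4, 4, 4
  i=5: 1, 1, 2, 2, 3, 4, 4, 5, 5, 5, 5, 5
  i=6: 1, 1, 2, 3, 4, 5, 5, 6, 6, 6, 6, 6
  i=7: 1, 1, 2, 3, 4, 5, 5, 6, 6, 6, 6, 7
  i=8: 1, 1, 2, 3, 4, 5, 5, 6, 6, 7, 7, 8
  i=9: 1, 2, 3, 4, 5, 6, 6, 7, 7, 8, 8, 9
  i=10: 1, 2, 3, 4, 5, 6, 6, 7, 7, 8, 9, 10
  i=11: 1, 2, 3, 4, 5, 6, 6, 7, 8, 9, 10, 11
  i=12: 1, 2, 3, 4, 5, 6, 7, 8, 9, 10, 11, 12

second differences of R give the permutation w = (8, 6, 1, 5, 3, 4, 12, 10, 2, 11, 9, 7).

ℓ(w)=28; the 9 essential cells (i,j,r):

[(1, 7, 0), (2, 5, 0), (4, 4, 1), (7, 11, 6), (8, 2, 1), (8, 7, 5), (8, 9, 6), (10, 9, 7), (11, 7, 6)]


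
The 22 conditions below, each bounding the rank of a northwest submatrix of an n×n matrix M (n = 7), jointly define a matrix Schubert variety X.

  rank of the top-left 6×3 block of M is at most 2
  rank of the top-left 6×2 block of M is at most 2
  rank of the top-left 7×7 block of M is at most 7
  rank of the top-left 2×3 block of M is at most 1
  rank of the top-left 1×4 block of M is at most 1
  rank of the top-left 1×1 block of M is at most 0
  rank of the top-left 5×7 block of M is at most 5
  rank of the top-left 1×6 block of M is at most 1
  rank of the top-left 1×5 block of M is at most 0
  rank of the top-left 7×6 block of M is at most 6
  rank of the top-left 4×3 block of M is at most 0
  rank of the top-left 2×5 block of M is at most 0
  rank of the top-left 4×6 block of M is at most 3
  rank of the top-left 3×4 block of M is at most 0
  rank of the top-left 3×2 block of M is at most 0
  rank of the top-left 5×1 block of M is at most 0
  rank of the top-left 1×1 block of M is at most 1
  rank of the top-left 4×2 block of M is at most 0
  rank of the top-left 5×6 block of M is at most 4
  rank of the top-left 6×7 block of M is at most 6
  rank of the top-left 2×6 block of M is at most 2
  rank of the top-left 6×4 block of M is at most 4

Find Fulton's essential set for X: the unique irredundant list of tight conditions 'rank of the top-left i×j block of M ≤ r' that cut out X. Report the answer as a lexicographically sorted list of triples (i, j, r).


Reconstructing r_w from the 22 given conditions:

  row 1: 0  0  0  0  0  1  1
  row 2: 0  0  0  0  0  1  2
  row 3: 0  0  0  0  1  2  3
  row 4: 0  0  0  1  2  3  4
  row 5: 0  1  1  2  3  4  5
  row 6: 1  2  2  3  4  5  6
  row 7: 1  2  3  4  5  6  7

reading off 1-entries of Δ²R: w = (6, 7, 5, 4, 2, 1, 3).

ℓ(w)=18; the 4 essential cells (i,j,r):

[(2, 5, 0), (3, 4, 0), (4, 3, 0), (5, 1, 0)]


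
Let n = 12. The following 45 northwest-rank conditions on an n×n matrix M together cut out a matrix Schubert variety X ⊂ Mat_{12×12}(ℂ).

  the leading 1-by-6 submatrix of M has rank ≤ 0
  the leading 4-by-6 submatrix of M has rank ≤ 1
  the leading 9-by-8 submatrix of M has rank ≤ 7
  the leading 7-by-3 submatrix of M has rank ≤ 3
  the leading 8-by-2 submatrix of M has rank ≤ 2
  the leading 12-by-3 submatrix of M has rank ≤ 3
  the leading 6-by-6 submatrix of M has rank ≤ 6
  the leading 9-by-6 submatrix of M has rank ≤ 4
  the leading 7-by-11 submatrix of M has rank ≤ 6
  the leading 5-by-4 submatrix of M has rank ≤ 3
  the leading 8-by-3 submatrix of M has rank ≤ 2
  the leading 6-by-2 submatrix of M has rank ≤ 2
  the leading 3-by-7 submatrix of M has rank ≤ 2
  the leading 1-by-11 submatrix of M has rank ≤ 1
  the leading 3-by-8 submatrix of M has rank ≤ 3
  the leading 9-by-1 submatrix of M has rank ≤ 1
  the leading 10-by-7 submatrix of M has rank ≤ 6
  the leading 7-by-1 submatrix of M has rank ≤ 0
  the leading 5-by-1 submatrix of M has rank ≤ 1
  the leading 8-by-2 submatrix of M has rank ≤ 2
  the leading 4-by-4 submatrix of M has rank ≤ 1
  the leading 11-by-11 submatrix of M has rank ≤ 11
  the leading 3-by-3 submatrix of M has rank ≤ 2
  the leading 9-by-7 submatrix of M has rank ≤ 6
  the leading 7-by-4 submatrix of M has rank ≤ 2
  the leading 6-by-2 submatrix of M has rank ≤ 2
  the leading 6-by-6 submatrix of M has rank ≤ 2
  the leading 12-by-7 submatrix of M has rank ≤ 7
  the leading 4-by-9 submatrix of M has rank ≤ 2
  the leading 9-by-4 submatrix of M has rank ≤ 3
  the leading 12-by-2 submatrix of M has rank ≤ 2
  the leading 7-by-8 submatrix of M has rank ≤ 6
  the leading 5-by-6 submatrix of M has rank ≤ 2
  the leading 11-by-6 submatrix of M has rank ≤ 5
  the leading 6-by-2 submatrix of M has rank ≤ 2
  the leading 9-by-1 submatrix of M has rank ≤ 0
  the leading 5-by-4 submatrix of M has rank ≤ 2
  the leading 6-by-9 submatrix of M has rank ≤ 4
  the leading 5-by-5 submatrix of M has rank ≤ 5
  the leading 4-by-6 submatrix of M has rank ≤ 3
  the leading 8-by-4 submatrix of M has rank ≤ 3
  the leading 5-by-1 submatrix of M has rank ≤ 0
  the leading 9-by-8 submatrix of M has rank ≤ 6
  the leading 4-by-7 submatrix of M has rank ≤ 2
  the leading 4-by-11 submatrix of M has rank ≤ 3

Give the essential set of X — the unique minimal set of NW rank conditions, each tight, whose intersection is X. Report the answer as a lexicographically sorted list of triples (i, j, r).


Propagating the 45 rank bounds to every northwest block:

  row 1: 0  0  0  0  0  0  1  1  1  1  1  1
  row 2: 0  1  1  1  1  1  2  2  2  2  2  2
  row 3: 0  1  1  1  1  1  2  2  2  3  3  3
  row 4: 0  1  1  1  1  1  2  2  2  3  3  4
  row 5: 0  1  2  2  2  2  3  3  3  4  4  5
  row 6: 0  1  2  2  2  2  3  4  4  5  5  6
  row 7: 0  1  2  2  3  3  4  5  5  6  6  7
  row 8: 0  1  2  3  4  4  5  6  6  7  7  8
  row 9: 0  1  2  3  4  4  5  6  7  8  8  9
  row 10: 1  2  3  4  5  5  6  7  8  9  9  10
  row 11: 1  2  3  4  5  5  6  7  8  9  10  11
  row 12: 1  2  3  4  5  6  7  8  9  10  11  12

reading off 1-entries of Δ²R: w = (7, 2, 10, 12, 3, 8, 5, 4, 9, 1, 11, 6).

9 SE-corners of the 33-cell Rothe diagram give Ess(w):

[(1, 6, 0), (4, 6, 1), (4, 9, 2), (4, 11, 3), (6, 6, 2), (7, 4, 2), (9, 1, 0), (9, 6, 4), (11, 6, 5)]


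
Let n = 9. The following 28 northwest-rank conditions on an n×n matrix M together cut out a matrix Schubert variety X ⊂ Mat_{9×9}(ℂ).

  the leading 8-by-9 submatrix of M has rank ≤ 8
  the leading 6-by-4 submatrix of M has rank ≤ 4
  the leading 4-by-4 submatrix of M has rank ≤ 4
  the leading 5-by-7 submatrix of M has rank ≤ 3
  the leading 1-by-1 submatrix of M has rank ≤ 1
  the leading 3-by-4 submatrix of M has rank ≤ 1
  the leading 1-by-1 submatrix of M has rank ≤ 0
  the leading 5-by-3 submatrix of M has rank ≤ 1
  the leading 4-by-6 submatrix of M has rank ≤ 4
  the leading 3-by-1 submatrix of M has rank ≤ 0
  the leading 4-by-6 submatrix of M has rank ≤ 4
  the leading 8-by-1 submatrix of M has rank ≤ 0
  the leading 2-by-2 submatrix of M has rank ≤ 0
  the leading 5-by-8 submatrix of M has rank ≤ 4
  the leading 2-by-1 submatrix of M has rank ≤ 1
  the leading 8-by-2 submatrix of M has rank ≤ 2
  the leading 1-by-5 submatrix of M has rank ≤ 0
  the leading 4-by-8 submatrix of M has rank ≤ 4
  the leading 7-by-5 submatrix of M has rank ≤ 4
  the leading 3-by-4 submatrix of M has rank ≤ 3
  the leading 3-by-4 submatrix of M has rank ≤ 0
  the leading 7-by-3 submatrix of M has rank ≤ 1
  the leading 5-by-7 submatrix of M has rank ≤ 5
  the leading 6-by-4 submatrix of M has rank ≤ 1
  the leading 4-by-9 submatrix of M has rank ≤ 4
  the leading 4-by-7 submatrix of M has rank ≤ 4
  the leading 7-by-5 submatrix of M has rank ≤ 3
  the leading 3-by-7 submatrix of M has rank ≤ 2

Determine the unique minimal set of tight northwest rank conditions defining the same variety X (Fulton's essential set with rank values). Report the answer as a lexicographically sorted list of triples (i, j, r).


Rank table r_w(9×9) implied by the 28 constraints:

  i=1: 0 | 0 | 0 | 0 | 0 | 1 | 1 | 1 | 1
  i=2: 0 | 0 | 0 | 0 | 1 | 2 | 2 | 2 | 2
  i=3: 0 | 0 | 0 | 0 | 1 | 2 | 2 | 3 | 3
  i=4: 0 | 1 | 1 | 1 | 2 | 3 | 3 | 4 | 4
  i=5: 0 | 1 | 1 | 1 | 2 | 3 | 3 | 4 | 5
  i=6: 0 | 1 | 1 | 1 | 2 | 3 | 4 | 5 | 6
  i=7: 0 | 1 | 1 | 2 | 3 | 4 | 5 | 6 | 7
  i=8: 0 | 1 | 2 | 3 | 4 | 5 | 6 | 7 | 8
  i=9: 1 | 2 | 3 | 4 | 5 | 6 | 7 | 8 | 9

so w = (6, 5, 8, 2, 9, 7, 4, 3, 1).

ℓ(w)=25; the 7 essential cells (i,j,r):

[(1, 5, 0), (3, 4, 0), (3, 7, 2), (5, 7, 3), (6, 4, 1), (7, 3, 1), (8, 1, 0)]


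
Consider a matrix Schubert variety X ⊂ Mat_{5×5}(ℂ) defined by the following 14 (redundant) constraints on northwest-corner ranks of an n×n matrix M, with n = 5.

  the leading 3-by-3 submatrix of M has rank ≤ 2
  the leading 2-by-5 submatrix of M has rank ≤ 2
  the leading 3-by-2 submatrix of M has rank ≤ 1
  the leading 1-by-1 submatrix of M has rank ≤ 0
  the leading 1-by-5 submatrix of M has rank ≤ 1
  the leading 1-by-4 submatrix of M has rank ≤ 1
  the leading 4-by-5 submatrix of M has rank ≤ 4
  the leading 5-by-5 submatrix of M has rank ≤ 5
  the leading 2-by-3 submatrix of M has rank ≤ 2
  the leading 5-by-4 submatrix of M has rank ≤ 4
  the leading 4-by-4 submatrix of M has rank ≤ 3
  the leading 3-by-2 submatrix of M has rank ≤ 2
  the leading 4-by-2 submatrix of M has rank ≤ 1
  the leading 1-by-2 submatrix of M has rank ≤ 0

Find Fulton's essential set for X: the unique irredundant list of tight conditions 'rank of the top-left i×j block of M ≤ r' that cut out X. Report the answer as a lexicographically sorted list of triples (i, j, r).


Reconstructing r_w from the 14 given conditions:

  0 0 1 1 1
  1 1 2 2 2
  1 1 2 3 3
  1 1 2 3 4
  1 2 3 4 5

so w = (3, 1, 4, 5, 2).

ℓ(w)=4; the 2 essential cells (i,j,r):

[(1, 2, 0), (4, 2, 1)]


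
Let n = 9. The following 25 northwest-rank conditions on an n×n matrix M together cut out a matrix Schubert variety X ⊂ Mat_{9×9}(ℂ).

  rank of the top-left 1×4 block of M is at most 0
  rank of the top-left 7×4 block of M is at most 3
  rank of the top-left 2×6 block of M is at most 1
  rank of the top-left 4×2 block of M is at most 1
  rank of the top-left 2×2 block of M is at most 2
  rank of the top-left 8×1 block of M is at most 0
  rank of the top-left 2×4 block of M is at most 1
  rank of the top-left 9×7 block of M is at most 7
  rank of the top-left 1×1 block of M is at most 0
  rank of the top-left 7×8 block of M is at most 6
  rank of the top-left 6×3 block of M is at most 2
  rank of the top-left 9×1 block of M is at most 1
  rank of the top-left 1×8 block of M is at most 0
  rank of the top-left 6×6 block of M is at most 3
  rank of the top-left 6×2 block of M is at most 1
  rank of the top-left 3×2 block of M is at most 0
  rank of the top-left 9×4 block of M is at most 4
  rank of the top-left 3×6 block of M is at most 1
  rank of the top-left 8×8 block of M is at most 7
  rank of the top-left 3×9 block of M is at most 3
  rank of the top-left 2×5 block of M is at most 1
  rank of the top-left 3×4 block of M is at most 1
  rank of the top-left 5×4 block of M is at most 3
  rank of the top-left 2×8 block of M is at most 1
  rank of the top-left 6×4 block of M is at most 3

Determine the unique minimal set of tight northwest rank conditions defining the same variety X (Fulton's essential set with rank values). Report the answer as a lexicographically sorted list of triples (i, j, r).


Computing R[i][j] = min implied NW-rank bound (n=9, 25 conditions):

  i=1: 0 0 0 0 0 0 0 0 1
  i=2: 0 0 1 1 1 1 1 1 2
  i=3: 0 0 1 1 1 1 2 2 3
  i=4: 0 1 2 2 2 2 3 3 4
  i=5: 0 1 2 3 3 3 4 4 5
  i=6: 0 1 2 3 3 3 4 5 6
  i=7: 0 1 2 3 4 4 5 6 7
  i=8: 0 1 2 3 4 5 6 7 8
  i=9: 1 2 3 4 5 6 7 8 9

the unique w with this rank table is (9, 3, 7, 2, 4, 8, 5, 6, 1).

D(w) has 22 cells with 5 SE-corners; essential set:

[(1, 8, 0), (3, 2, 0), (3, 6, 1), (6, 6, 3), (8, 1, 0)]


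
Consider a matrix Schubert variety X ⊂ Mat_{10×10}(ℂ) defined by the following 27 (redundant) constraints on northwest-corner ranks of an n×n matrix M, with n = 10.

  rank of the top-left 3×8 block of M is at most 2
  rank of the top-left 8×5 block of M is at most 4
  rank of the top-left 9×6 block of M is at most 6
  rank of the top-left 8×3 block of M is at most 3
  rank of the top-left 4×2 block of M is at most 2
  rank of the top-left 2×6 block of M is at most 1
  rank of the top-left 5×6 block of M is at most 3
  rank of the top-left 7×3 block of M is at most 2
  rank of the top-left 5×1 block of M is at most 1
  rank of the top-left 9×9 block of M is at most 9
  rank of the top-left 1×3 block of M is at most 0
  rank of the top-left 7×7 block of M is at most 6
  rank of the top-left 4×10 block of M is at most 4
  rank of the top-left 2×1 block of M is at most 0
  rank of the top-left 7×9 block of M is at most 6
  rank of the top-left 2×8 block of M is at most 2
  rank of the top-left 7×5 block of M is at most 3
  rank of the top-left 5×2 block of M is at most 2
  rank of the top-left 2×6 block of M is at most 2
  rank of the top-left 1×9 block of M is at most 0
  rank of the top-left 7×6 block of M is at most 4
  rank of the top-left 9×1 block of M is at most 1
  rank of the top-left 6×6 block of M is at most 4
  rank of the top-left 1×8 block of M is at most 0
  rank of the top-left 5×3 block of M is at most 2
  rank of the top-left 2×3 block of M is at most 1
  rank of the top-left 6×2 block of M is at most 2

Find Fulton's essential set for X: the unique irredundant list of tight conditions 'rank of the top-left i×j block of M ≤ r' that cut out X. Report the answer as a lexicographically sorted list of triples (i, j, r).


Recovering R(i,j) via the rank-extension bound from the 27 conditions:

  i=1: 0  0  0  0  0  0  0  0  0  1
  i=2: 0  1  1  1  1  1  1  1  1  2
  i=3: 1  2  2  2  2  2  2  2  2  3
  i=4: 1  2  2  3  3  3  3  3  3  4
  i=5: 1  2  2  3  3  3  4  4  4  5
  i=6: 1  2  2  3  3  4  5  5  5  6
  i=7: 1  2  2  3  3  4  5  6  6  7
  i=8: 1  2  3  4  4  5  6  7  7  8
  i=9: 1  2  3  4  5  6  7  8  8  9
  i=10: 1  2  3  4  5  6  7  8  9  10

so w = (10, 2, 1, 4, 7, 6, 8, 3, 5, 9).

Fulton essential set (5 of the 18 Rothe cells):

[(1, 9, 0), (2, 1, 0), (5, 6, 3), (7, 3, 2), (7, 5, 3)]


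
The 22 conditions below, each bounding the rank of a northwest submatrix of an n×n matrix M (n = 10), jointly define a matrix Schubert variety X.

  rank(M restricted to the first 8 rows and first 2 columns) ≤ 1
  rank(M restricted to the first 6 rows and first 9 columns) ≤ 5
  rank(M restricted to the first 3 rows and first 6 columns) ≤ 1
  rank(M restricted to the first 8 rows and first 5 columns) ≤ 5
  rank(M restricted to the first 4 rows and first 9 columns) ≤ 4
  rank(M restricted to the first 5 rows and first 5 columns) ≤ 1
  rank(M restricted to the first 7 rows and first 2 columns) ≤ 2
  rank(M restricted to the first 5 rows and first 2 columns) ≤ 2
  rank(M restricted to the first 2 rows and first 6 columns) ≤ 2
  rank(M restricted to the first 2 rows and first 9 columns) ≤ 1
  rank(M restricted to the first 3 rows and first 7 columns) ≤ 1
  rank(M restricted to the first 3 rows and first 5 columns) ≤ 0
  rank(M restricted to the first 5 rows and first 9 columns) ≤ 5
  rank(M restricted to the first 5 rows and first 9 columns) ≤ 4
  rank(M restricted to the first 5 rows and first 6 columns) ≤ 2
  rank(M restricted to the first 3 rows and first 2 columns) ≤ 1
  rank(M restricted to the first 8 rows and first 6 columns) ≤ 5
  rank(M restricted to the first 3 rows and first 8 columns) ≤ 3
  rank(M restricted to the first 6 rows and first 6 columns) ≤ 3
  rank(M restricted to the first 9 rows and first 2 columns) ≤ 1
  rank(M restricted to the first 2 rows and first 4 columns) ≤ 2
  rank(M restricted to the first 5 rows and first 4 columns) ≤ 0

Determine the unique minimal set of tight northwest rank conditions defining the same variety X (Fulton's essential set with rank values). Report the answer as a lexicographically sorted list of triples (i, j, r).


Computing R[i][j] = min implied NW-rank bound (n=10, 22 conditions):

  i=1: 0 | 0 | 0 | 0 | 0 | 1 | 1 | 1 | 1 | 1
  i=2: 0 | 0 | 0 | 0 | 0 | 1 | 1 | 1 | 1 | 2
  i=3: 0 | 0 | 0 | 0 | 0 | 1 | 1 | 2 | 2 | 3
  i=4: 0 | 0 | 0 | 0 | 1 | 2 | 2 | 3 | 3 | 4
  i=5: 0 | 0 | 0 | 0 | 1 | 2 | 3 | 4 | 4 | 5
  i=6: 1 | 1 | 1 | 1 | 2 | 3 | 4 | 5 | 5 | 6
  i=7: 1 | 1 | 2 | 2 | 3 | 4 | 5 | 6 | 6 | 7
  i=8: 1 | 1 | 2 | 3 | 4 | 5 | 6 | 7 | 7 | 8
  i=9: 1 | 1 | 2 | 3 | 4 | 5 | 6 | 7 | 8 | 9
  i=10: 1 | 2 | 3 | 4 | 5 | 6 | 7 | 8 | 9 | 10

so w = (6, 10, 8, 5, 7, 1, 3, 4, 9, 2).

ℓ(w)=30; the 5 essential cells (i,j,r):

[(2, 9, 1), (3, 5, 0), (3, 7, 1), (5, 4, 0), (9, 2, 1)]


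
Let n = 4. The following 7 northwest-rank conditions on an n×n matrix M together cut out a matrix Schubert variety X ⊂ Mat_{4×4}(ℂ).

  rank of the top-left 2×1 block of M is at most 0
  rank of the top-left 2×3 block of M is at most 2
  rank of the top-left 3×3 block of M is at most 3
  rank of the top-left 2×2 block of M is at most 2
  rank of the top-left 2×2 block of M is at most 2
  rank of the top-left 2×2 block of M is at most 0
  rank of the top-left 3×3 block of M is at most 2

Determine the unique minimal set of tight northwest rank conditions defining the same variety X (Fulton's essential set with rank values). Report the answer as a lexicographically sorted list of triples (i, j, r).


Recovering R(i,j) via the rank-extension bound from the 7 conditions:

  row 1: 0, 0, 1, 1
  row 2: 0, 0, 1, 2
  row 3: 1, 1, 2, 3
  row 4: 1, 2, 3, 4

hence w(1..4) = (3, 4, 1, 2).

Fulton essential set (1 of the 4 Rothe cells):

[(2, 2, 0)]


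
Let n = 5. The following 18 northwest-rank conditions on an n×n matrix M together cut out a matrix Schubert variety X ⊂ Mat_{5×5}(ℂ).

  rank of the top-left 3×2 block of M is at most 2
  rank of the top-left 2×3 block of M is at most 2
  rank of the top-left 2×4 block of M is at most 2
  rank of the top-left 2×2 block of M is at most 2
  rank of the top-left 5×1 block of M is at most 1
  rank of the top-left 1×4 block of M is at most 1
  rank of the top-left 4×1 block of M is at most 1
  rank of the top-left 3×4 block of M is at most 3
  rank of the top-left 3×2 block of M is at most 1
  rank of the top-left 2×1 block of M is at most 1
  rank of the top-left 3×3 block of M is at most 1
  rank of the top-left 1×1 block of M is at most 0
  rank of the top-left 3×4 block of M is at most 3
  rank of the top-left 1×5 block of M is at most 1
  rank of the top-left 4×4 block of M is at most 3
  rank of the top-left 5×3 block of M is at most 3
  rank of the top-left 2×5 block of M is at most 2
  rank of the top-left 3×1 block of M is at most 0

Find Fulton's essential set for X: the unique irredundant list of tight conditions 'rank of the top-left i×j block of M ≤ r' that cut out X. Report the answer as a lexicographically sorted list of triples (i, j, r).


Computing R[i][j] = min implied NW-rank bound (n=5, 18 conditions):

  i=1: 0, 1, 1, 1, 1
  i=2: 0, 1, 1, 2, 2
  i=3: 0, 1, 1, 2, 3
  i=4: 1, 2, 2, 3, 4
  i=5: 1, 2, 3, 4, 5

the unique w with this rank table is (2, 4, 5, 1, 3).

D(w) has 5 cells with 2 SE-corners; essential set:

[(3, 1, 0), (3, 3, 1)]


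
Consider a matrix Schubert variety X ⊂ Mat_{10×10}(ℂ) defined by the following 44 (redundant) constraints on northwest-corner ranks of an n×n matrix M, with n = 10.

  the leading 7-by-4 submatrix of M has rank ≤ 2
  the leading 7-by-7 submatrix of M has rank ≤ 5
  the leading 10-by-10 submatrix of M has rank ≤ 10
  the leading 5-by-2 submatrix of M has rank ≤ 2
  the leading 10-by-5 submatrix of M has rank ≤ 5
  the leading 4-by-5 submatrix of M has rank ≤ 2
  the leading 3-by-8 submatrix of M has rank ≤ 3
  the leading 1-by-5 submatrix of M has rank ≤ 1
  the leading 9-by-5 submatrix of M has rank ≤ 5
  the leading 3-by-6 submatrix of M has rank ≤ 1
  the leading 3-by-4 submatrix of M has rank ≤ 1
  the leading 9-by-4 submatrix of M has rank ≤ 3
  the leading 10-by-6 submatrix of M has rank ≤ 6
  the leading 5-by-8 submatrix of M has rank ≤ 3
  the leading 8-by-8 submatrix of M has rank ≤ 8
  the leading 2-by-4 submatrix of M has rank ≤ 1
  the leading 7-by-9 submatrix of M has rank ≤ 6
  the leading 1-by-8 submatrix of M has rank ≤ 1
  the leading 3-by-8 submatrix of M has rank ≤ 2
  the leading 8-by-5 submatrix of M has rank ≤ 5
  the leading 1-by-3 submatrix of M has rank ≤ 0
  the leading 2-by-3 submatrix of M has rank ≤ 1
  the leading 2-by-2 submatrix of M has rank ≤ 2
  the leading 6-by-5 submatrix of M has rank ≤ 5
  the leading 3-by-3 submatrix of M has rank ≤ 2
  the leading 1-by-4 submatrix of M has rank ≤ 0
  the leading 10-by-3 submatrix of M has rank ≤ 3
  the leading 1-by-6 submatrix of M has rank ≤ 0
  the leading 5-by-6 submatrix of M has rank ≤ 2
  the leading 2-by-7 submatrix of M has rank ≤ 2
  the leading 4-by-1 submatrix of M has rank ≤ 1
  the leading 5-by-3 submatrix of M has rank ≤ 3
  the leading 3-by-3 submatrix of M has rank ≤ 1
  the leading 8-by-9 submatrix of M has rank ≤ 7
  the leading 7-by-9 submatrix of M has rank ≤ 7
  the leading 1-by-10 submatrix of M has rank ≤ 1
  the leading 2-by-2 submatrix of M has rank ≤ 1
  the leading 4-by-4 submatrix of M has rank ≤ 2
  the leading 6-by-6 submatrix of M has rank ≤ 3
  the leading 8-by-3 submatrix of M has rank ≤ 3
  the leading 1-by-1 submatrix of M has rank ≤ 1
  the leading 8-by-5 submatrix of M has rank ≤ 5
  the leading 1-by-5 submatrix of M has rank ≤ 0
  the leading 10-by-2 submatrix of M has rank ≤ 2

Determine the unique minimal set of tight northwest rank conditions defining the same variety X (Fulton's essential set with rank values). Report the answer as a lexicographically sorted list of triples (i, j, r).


Computing R[i][j] = min implied NW-rank bound (n=10, 44 conditions):

  i=1: 0  0  0  0  0  0  1  1  1  1
  i=2: 1  1  1  1  1  1  2  2  2  2
  i=3: 1  1  1  1  1  1  2  2  3  3
  i=4: 1  2  2  2  2  2  3  3  4  4
  i=5: 1  2  2  2  2  2  3  3  4  5
  i=6: 1  2  2  2  3  3  4  4  5  6
  i=7: 1  2  2  2  3  4  5  5  6  7
  i=8: 1  2  3  3  4  5  6  6  7  8
  i=9: 1  2  3  3  4  5  6  7  8  9
  i=10: 1  2  3  4  5  6  7  8  9  10

so w = (7, 1, 9, 2, 10, 5, 6, 3, 8, 4).

|D(w)|=22, |Ess(w)|=7:

[(1, 6, 0), (3, 6, 1), (3, 8, 2), (5, 6, 2), (5, 8, 3), (7, 4, 2), (9, 4, 3)]


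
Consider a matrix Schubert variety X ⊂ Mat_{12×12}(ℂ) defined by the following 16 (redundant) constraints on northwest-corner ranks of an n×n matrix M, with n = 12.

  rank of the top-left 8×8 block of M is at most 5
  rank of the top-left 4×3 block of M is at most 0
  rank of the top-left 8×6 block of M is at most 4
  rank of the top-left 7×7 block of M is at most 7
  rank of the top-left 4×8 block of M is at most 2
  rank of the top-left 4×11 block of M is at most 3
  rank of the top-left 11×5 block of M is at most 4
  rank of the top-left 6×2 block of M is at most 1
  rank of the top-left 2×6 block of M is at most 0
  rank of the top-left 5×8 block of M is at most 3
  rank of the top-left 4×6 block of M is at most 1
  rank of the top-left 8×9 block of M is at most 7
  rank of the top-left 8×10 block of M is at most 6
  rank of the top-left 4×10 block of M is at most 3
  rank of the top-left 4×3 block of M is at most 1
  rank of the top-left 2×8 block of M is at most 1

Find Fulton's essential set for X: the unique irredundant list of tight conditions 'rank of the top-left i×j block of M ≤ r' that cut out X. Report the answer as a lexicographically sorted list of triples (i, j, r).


Recovering R(i,j) via the rank-extension bound from the 16 conditions:

  i=1: 0, 0, 0, 0, 0, 0, 1, 1, 1, 1, 1, 1
  i=2: 0, 0, 0, 0, 0, 0, 1, 1, 2, 2, 2, 2
  i=3: 0, 0, 0, 1, 1, 1, 2, 2, 3, 3, 3, 3
  i=4: 0, 0, 0, 1, 1, 1, 2, 2, 3, 3, 3, 4
  i=5: 1, 1, 1, 2, 2, 2, 3, 3, 4, 4, 4, 5
  i=6: 1, 1, 2, 3, 3, 3, 4, 4, 5, 5, 5, 6
  i=7: 1, 2, 3, 4, 4, 4, 5, 5, 6, 6, 6, 7
  i=8: 1, 2, 3, 4, 4, 4, 5, 5, 6, 6, 7, 8
  i=9: 1, 2, 3, 4, 4, 5, 6, 6, 7, 7, 8, 9
  i=10: 1, 2, 3, 4, 4, 5, 6, 7, 8, 8, 9, 10
  i=11: 1, 2, 3, 4, 4, 5, 6, 7, 8, 9, 10, 11
  i=12: 1, 2, 3, 4, 5, 6, 7, 8, 9, 10, 11, 12

the unique w with this rank table is (7, 9, 4, 12, 1, 3, 2, 11, 6, 8, 10, 5).

Fulton essential set (11 of the 32 Rothe cells):

[(2, 6, 0), (2, 8, 1), (4, 3, 0), (4, 6, 1), (4, 8, 2), (4, 11, 3), (6, 2, 1), (8, 6, 4), (8, 8, 5), (8, 10, 6), (11, 5, 4)]


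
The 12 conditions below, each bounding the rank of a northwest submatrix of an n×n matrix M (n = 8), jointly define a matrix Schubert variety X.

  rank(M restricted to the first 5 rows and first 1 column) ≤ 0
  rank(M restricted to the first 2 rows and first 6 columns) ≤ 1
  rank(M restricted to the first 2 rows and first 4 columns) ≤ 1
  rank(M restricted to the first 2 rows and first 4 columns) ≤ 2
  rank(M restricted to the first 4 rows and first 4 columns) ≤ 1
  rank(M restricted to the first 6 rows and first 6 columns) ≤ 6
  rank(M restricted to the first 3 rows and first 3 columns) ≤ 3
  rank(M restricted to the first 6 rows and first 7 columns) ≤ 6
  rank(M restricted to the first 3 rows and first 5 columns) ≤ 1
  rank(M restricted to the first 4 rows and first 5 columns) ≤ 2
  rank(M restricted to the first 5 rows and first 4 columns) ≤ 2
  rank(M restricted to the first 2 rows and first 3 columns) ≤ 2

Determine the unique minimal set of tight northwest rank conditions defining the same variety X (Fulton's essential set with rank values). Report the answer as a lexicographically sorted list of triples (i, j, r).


Recovering R(i,j) via the rank-extension bound from the 12 conditions:

  0  1  1  1  1  1  1  1
  0  1  1  1  1  1  2  2
  0  1  1  1  1  2  3  3
  0  1  1  1  2  3  4  4
  0  1  2  2  3  4  5  5
  1  2  3  3  4  5  6  6
  1  2  3  4  5  6  7  7
  1  2  3  4  5  6  7  8

the unique w with this rank table is (2, 7, 6, 5, 3, 1, 4, 8).

D(w) has 14 cells with 4 SE-corners; essential set:

[(2, 6, 1), (3, 5, 1), (4, 4, 1), (5, 1, 0)]


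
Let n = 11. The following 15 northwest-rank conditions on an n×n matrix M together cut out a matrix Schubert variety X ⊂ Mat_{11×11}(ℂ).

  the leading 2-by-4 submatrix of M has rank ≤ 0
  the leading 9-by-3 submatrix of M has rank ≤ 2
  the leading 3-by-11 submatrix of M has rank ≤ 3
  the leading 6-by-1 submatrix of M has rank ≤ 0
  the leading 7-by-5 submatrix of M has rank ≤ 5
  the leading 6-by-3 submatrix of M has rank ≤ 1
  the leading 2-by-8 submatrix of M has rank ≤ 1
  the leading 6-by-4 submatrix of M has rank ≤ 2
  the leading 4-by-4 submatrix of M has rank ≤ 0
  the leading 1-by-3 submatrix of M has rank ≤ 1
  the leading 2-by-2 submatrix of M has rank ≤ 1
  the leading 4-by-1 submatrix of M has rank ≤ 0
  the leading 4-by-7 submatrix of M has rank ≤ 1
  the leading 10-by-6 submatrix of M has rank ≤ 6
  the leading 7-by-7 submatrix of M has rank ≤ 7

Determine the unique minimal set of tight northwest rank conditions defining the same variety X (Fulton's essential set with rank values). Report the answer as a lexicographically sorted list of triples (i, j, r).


Computing R[i][j] = min implied NW-rank bound (n=11, 15 conditions):

  i=1: 0  0  0  0  1  1  1  1  1  1  1
  i=2: 0  0  0  0  1  1  1  1  2  2  2
  i=3: 0  0  0  0  1  1  1  2  3  3  3
  i=4: 0  0  0  0  1  1  1  2  3  4  4
  i=5: 0  1  1  1  2  2  2  3  4  5  5
  i=6: 0  1  1  2  3  3  3  4  5  6  6
  i=7: 1  2  2  3  4  4  4  5  6  7  7
  i=8: 1  2  2  3  4  5  5  6  7  8  8
  i=9: 1  2  2  3  4  5  6  7  8  9  9
  i=10: 1  2  3  4  5  6  7  8  9  10  10
  i=11: 1  2  3  4  5  6  7  8  9  10  11

so w = (5, 9, 8, 10, 2, 4, 1, 6, 7, 3, 11).

|D(w)|=28, |Ess(w)|=6:

[(2, 8, 1), (4, 4, 0), (4, 7, 1), (6, 1, 0), (6, 3, 1), (9, 3, 2)]


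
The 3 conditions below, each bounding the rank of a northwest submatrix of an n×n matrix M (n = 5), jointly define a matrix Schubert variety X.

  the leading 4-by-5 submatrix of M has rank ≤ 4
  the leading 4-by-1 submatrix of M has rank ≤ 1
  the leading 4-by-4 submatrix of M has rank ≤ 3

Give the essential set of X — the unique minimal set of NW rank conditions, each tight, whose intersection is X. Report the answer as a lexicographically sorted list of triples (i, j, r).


The tightest implied rank at each (i,j), from the 3 conditions:

  R[1]: 1  1  1  1  1
  R[2]: 1  2  2  2  2
  R[3]: 1  2  3  3  3
  R[4]: 1  2  3  3  4
  R[5]: 1  2  3  4  5

giving w = (1, 2, 3, 5, 4) via Δ²R.

1 SE-corner of the 1-cell Rothe diagram gives Ess(w):

[(4, 4, 3)]


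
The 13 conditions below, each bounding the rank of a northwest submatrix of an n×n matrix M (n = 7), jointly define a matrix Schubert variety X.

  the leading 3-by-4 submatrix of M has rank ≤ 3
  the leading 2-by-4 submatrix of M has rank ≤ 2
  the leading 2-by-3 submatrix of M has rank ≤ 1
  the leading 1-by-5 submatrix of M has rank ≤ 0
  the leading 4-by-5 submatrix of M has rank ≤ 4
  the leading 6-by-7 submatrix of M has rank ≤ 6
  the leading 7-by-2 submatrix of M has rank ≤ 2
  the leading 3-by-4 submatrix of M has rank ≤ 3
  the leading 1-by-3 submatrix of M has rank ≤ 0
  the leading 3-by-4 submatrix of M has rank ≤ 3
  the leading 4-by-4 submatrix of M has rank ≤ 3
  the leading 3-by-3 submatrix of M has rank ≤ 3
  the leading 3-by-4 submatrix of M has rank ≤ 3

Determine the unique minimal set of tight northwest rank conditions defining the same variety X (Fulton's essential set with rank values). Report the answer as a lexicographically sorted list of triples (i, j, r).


Reconstructing r_w from the 13 given conditions:

  0 | 0 | 0 | 0 | 0 | 1 | 1
  1 | 1 | 1 | 1 | 1 | 2 | 2
  1 | 2 | 2 | 2 | 2 | 3 | 3
  1 | 2 | 3 | 3 | 3 | 4 | 4
  1 | 2 | 3 | 4 | 4 | 5 | 5
  1 | 2 | 3 | 4 | 5 | 6 | 6
  1 | 2 | 3 | 4 | 5 | 6 | 7

hence w(1..7) = (6, 1, 2, 3, 4, 5, 7).

|D(w)|=5, |Ess(w)|=1:

[(1, 5, 0)]


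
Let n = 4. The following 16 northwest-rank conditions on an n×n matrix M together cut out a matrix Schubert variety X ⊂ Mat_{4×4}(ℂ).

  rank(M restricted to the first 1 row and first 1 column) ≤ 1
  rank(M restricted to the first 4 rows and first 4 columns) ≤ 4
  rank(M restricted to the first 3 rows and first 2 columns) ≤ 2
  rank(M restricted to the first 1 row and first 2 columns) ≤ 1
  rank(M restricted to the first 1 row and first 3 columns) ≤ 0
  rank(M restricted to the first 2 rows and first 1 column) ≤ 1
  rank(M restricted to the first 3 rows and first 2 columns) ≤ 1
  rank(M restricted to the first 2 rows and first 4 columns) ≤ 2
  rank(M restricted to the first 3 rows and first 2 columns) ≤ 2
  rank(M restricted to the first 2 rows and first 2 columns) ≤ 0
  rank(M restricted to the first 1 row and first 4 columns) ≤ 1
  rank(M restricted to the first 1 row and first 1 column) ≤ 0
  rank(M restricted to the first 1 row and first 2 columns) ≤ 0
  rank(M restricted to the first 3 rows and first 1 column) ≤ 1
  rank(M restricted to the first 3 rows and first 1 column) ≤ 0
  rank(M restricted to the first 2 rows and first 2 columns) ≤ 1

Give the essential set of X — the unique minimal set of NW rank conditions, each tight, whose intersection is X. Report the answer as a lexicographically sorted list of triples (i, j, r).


Reconstructing r_w from the 16 given conditions:

  R[1]: 0 | 0 | 0 | 1
  R[2]: 0 | 0 | 1 | 2
  R[3]: 0 | 1 | 2 | 3
  R[4]: 1 | 2 | 3 | 4

giving w = (4, 3, 2, 1) via Δ²R.

|D(w)|=6, |Ess(w)|=3:

[(1, 3, 0), (2, 2, 0), (3, 1, 0)]


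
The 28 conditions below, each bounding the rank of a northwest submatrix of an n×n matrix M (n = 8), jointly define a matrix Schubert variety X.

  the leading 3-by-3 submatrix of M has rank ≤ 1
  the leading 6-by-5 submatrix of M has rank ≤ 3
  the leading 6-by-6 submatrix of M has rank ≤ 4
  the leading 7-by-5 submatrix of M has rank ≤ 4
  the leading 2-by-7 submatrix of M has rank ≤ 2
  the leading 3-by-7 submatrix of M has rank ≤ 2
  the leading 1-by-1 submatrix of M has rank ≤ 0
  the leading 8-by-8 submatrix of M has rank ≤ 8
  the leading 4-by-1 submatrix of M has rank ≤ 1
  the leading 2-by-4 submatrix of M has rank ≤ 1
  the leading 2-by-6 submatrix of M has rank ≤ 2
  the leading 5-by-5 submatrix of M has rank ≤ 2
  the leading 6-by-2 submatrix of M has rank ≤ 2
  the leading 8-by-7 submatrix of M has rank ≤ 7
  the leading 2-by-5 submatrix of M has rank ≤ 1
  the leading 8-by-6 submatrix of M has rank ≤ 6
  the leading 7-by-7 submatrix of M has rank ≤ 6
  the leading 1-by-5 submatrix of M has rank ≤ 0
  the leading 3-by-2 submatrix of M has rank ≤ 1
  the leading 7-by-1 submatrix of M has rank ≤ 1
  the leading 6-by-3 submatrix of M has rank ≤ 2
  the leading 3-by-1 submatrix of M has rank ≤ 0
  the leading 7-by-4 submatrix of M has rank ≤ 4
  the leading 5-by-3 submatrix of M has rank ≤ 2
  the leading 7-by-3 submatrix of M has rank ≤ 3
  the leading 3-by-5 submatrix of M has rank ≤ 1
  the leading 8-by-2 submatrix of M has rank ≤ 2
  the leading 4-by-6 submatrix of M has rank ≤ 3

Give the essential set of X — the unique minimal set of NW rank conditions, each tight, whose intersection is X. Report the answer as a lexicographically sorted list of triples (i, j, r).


The tightest implied rank at each (i,j), from the 28 conditions:

  i=1: 0 | 0 | 0 | 0 | 0 | 1 | 1 | 1
  i=2: 0 | 1 | 1 | 1 | 1 | 2 | 2 | 2
  i=3: 0 | 1 | 1 | 1 | 1 | 2 | 2 | 3
  i=4: 1 | 2 | 2 | 2 | 2 | 3 | 3 | 4
  i=5: 1 | 2 | 2 | 2 | 2 | 3 | 4 | 5
  i=6: 1 | 2 | 2 | 3 | 3 | 4 | 5 | 6
  i=7: 1 | 2 | 3 | 4 | 4 | 5 | 6 | 7
  i=8: 1 | 2 | 3 | 4 | 5 | 6 | 7 | 8

second differences of R give the permutation w = (6, 2, 8, 1, 7, 4, 3, 5).

ℓ(w)=15; the 6 essential cells (i,j,r):

[(1, 5, 0), (3, 1, 0), (3, 5, 1), (3, 7, 2), (5, 5, 2), (6, 3, 2)]


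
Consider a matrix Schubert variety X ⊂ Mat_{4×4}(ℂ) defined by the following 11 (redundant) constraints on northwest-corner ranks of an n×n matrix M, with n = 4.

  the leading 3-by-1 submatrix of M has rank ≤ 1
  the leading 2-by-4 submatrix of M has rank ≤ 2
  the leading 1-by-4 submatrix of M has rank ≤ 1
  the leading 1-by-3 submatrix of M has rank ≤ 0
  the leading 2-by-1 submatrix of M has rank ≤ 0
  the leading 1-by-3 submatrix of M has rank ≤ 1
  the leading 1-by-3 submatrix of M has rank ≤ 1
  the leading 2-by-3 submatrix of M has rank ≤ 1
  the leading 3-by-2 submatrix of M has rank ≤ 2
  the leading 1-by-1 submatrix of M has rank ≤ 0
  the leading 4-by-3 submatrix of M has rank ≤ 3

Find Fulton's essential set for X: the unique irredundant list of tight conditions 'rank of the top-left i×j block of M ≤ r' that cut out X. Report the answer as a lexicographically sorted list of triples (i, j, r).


Reconstructing r_w from the 11 given conditions:

  row 1: 0 | 0 | 0 | 1
  row 2: 0 | 1 | 1 | 2
  row 3: 1 | 2 | 2 | 3
  row 4: 1 | 2 | 3 | 4

second differences of R give the permutation w = (4, 2, 1, 3).

D(w) has 4 cells with 2 SE-corners; essential set:

[(1, 3, 0), (2, 1, 0)]


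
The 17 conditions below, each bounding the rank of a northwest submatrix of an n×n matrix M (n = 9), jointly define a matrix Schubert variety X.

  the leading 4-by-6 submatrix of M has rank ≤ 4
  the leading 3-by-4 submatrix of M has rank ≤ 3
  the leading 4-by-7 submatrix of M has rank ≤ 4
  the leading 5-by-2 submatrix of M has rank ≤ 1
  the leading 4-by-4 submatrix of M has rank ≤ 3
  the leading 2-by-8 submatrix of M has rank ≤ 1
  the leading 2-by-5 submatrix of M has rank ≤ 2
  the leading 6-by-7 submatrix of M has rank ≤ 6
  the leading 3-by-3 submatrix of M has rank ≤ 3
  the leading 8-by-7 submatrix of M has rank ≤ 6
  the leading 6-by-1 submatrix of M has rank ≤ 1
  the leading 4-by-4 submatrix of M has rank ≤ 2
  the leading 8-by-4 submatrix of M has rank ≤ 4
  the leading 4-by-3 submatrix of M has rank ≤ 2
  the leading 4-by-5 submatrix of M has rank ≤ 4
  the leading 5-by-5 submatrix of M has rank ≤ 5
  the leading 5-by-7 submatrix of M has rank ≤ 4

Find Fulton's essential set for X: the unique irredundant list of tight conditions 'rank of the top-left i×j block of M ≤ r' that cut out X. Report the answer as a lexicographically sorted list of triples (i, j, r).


Computing R[i][j] = min implied NW-rank bound (n=9, 17 conditions):

  row 1: 1  1  1  1  1  1  1  1  1
  row 2: 1  1  1  1  1  1  1  1  2
  row 3: 1  1  2  2  2  2  2  2  3
  row 4: 1  1  2  2  3  3  3  3  4
  row 5: 1  1  2  3  4  4  4  4  5
  row 6: 1  2  3  4  5  5  5  5  6
  row 7: 1  2  3  4  5  6  6  6  7
  row 8: 1  2  3  4  5  6  6  7  8
  row 9: 1  2  3  4  5  6  7  8  9

hence w(1..9) = (1, 9, 3, 5, 4, 2, 6, 8, 7).

|D(w)|=12, |Ess(w)|=4:

[(2, 8, 1), (4, 4, 2), (5, 2, 1), (8, 7, 6)]
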